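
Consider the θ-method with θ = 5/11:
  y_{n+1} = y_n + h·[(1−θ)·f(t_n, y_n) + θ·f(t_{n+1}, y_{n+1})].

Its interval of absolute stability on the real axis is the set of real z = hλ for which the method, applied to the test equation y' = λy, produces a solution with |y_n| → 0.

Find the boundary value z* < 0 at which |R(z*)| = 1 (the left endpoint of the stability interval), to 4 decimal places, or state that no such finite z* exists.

z* = -22.0000.

Set f=λy, z=hλ:
  y_{n+1} = y_n + z·[6/11·y_n + 5/11·y_{n+1}] ⇒ (1 − 5/11z)y_{n+1} = (1 + 6/11z)y_n
  ⇒ R(z) = (1 + 6/11z)/(1 − 5/11z).

Need |R(x)|<1, x<0.
x=-1.44: |R|=0.1297
R=−1: 1+6/11x = −1+5/11x ⇒ -1/11x=2 ⇒ x=2/(-1/11)=-22.0000
Confirm numerically:
  x=-17.350: |R|=0.95243 <1
  x=-15.139: |R|=0.92086 <1
  x=-10.027: |R|=0.80415 <1
  x=-9.566: |R|=0.78865 <1
  x=-22.443: |R|=1.00360 >1
  x=-22.435: |R|=1.00353 >1
So |R|<1 on (-22.0000, 0).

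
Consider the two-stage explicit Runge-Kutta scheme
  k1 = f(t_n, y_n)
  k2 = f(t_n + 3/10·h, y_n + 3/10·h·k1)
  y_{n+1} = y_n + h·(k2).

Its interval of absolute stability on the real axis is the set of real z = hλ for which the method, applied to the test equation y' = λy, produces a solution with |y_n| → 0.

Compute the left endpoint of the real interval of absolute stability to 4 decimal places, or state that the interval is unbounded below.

Test eqn y'=λy, z=hλ:
  k1=λy_n ⇒ h·k1=z·y_n;  k2=λ(1+3/10z)y_n ⇒ h·k2=z(1+3/10z)y_n
  y_{n+1}/y_n = 1 + z(1+3/10z) = 1 + z + 3/10z²
  Hence R(z) = 1 + z + 3/10z².

Solve |R(x)|<1 on ℝ⁻.
x=-0.3: |R|=0.7270
R=1: x+3/10x²=0 ⇒ x=−10/3=-3.3333; min R=1−1/(4·3/10)=0.1667>−1
Confirm numerically:
  x=-3.264: |R|=0.93211 <1
  x=-2.620: |R|=0.43932 <1
  x=-2.329: |R|=0.29827 <1
  x=-3.888: |R|=1.64696 >1
  x=-3.825: |R|=1.56419 >1
  x=-3.601: |R|=1.28916 >1
Interval (-3.3333, 0).

left endpoint -3.3333.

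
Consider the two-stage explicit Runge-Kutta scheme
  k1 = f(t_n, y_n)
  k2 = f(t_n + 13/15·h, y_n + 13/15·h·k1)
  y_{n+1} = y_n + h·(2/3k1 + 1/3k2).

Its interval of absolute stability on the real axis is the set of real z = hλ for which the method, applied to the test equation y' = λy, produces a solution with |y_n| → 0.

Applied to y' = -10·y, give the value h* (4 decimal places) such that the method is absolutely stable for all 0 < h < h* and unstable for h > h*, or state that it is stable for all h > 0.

(-3.4615,0); λ=-10 ⇒ h* = (45/13)/10 = 0.3462.

Set f=λy, z=hλ:
  k1=λy_n ⇒ h·k1=z·y_n;  k2=λ(1+13/15z)y_n ⇒ h·k2=z(1+13/15z)y_n
  y_{n+1}/y_n = 1 + 2/3z + 1/3z(1+13/15z) = 1 + z + 13/45z²
  so R(z) = 1 + z + 13/45z².

Find x<0 with |R(x)|<1.
x=-0.66: |R|=0.4658
R=1: x+13/45x²=0 ⇒ x=−45/13=-3.4615; min R=1−1/(4·13/45)=0.1346>−1
Confirm numerically:
  x=-2.818: |R|=0.47610 <1
  x=-2.652: |R|=0.37979 <1
  x=-2.521: |R|=0.31502 <1
  x=-2.078: |R|=0.16945 <1
  x=-3.760: |R|=1.32420 >1
  x=-3.487: |R|=1.02565 >1
Interval (-3.4615, 0).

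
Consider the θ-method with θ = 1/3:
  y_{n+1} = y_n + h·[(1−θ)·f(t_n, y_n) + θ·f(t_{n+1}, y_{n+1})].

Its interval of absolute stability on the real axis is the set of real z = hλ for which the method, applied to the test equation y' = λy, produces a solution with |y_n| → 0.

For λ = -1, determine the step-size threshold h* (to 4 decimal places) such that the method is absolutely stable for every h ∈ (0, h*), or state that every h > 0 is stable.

(-6.0000,0); λ=-1 ⇒ h* = (6)/1 = 6.0000.

Test eqn y'=λy, z=hλ:
  y_{n+1} = y_n + z·[2/3·y_n + 1/3·y_{n+1}] ⇒ (1 − 1/3z)y_{n+1} = (1 + 2/3z)y_n
  R(z) = (1 + 2/3z)/(1 − 1/3z).

Solve |R(x)|<1 on ℝ⁻.
x=-0.32: |R|=0.7108
R=−1: 1+2/3x = −1+1/3x ⇒ -1/3x=2 ⇒ x=2/(-1/3)=-6.0000
Confirm numerically:
  x=-5.556: |R|=0.94811 <1
  x=-5.043: |R|=0.88101 <1
  x=-3.901: |R|=0.69584 <1
  x=-3.440: |R|=0.60248 <1
  x=-6.462: |R|=1.04883 >1
  x=-6.150: |R|=1.01639 >1
  x=-6.109: |R|=1.01197 >1
So |R|<1 on (-6.0000, 0).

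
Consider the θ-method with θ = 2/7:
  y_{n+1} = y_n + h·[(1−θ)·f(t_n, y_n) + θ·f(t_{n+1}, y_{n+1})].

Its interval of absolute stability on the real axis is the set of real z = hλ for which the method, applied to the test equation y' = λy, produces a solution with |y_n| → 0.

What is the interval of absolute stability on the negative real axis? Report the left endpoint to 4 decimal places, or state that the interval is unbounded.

z∈(-4.6667,0).

Set f=λy, z=hλ:
  y_{n+1} = y_n + z·[5/7·y_n + 2/7·y_{n+1}] ⇒ (1 − 2/7z)y_{n+1} = (1 + 5/7z)y_n
  so R(z) = (1 + 5/7z)/(1 − 2/7z).

Find x<0 with |R(x)|<1.
x=-1.67: |R|=0.1306
R=−1: 1+5/7x = −1+2/7x ⇒ -3/7x=2 ⇒ x=2/(-3/7)=-4.6667
Confirm numerically:
  x=-3.588: |R|=0.77173 <1
  x=-2.804: |R|=0.55679 <1
  x=-2.692: |R|=0.52164 <1
  x=-2.109: |R|=0.31601 <1
  x=-5.189: |R|=1.09017 >1
  x=-4.759: |R|=1.01677 >1
Interval (-4.6667, 0).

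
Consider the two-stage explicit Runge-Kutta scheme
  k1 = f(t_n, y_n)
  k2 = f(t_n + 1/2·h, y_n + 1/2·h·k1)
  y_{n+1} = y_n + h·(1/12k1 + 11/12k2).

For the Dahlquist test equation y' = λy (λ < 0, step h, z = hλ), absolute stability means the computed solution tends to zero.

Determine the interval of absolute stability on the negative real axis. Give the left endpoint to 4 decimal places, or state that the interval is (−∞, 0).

Test eqn y'=λy, z=hλ:
  k1=λy_n ⇒ h·k1=z·y_n;  k2=λ(1+1/2z)y_n ⇒ h·k2=z(1+1/2z)y_n
  y_{n+1}/y_n = 1 + 1/12z + 11/12z(1+1/2z) = 1 + z + 11/24z²
  Hence R(z) = 1 + z + 11/24z².

Find x<0 with |R(x)|<1.
x=-0.52: |R|=0.6039
R=1: x+11/24x²=0 ⇒ x=−24/11=-2.1818; min R=1−1/(4·11/24)=0.4545>−1
Confirm numerically:
  x=-2.006: |R|=0.83835 <1
  x=-1.948: |R|=0.79124 <1
  x=-1.086: |R|=0.45456 <1
  x=-0.931: |R|=0.46627 <1
  x=-2.707: |R|=1.65160 >1
  x=-2.209: |R|=1.02752 >1
Interval (-2.1818, 0).

(-2.1818, 0).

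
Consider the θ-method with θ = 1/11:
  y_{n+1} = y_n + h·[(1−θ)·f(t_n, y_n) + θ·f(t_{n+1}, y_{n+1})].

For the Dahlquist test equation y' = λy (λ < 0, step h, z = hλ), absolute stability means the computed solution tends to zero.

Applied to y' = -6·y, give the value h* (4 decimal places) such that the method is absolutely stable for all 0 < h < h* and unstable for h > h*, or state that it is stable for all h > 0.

(-2.4444,0); λ=-6 ⇒ h* = (22/9)/6 = 0.4074.

With y'=λy (z=hλ):
  y_{n+1} = y_n + z·[10/11·y_n + 1/11·y_{n+1}] ⇒ (1 − 1/11z)y_{n+1} = (1 + 10/11z)y_n
  ⇒ R(z) = (1 + 10/11z)/(1 − 1/11z).

Boundary: |R(x)|=1, x<0.
x=-1.31: |R|=0.1706
R=−1: 1+10/11x = −1+1/11x ⇒ -9/11x=2 ⇒ x=2/(-9/11)=-2.4444
Confirm numerically:
  x=-2.193: |R|=0.82847 <1
  x=-1.993: |R|=0.68729 <1
  x=-1.821: |R|=0.56236 <1
  x=-1.553: |R|=0.36087 <1
  x=-3.002: |R|=1.35838 >1
  x=-2.992: |R|=1.35220 >1
  x=-2.687: |R|=1.15949 >1
Stable set (-2.4444, 0).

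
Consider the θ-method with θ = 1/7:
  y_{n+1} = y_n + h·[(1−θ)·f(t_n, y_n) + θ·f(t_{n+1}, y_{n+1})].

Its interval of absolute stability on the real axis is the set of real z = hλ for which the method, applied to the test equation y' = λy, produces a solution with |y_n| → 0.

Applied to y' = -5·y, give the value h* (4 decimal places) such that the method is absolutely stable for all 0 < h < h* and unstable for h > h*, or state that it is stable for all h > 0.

(-2.8000,0); λ=-5 ⇒ h* = (14/5)/5 = 0.5600.

On y'=λy, z=hλ:
  y_{n+1} = y_n + z·[6/7·y_n + 1/7·y_{n+1}] ⇒ (1 − 1/7z)y_{n+1} = (1 + 6/7z)y_n
  Hence R(z) = (1 + 6/7z)/(1 − 1/7z).

Find x<0 with |R(x)|<1.
x=-1.16: |R|=0.0049
R=−1: 1+6/7x = −1+1/7x ⇒ -5/7x=2 ⇒ x=2/(-5/7)=-2.8000
Confirm numerically:
  x=-2.705: |R|=0.95106 <1
  x=-2.545: |R|=0.86642 <1
  x=-2.168: |R|=0.65532 <1
  x=-3.149: |R|=1.17194 >1
  x=-3.068: |R|=1.13309 >1
  x=-2.856: |R|=1.02841 >1
Stable set (-2.8000, 0).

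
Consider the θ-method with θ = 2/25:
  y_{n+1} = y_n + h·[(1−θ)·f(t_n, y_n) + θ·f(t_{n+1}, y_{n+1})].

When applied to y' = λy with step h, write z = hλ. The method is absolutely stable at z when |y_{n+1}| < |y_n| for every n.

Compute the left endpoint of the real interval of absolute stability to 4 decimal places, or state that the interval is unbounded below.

z* = -2.3810.

Set f=λy, z=hλ:
  y_{n+1} = y_n + z·[23/25·y_n + 2/25·y_{n+1}] ⇒ (1 − 2/25z)y_{n+1} = (1 + 23/25z)y_n
  so R(z) = (1 + 23/25z)/(1 − 2/25z).

Need |R(x)|<1, x<0.
x=-0.81: |R|=0.2393
R=−1: 1+23/25x = −1+2/25x ⇒ -21/25x=2 ⇒ x=2/(-21/25)=-2.3810
Confirm numerically:
  x=-2.254: |R|=0.90965 <1
  x=-1.120: |R|=0.02790 <1
  x=-1.003: |R|=0.07150 <1
  x=-2.942: |R|=1.38149 >1
  x=-2.804: |R|=1.29025 >1
  x=-2.696: |R|=1.21769 >1
Stable set (-2.3810, 0).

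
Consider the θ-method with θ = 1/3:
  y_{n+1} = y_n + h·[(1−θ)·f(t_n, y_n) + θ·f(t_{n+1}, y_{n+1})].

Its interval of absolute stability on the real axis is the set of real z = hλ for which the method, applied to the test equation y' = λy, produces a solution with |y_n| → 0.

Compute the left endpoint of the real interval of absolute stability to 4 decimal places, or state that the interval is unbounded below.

Set f=λy, z=hλ:
  y_{n+1} = y_n + z·[2/3·y_n + 1/3·y_{n+1}] ⇒ (1 − 1/3z)y_{n+1} = (1 + 2/3z)y_n
  ⇒ R(z) = (1 + 2/3z)/(1 − 1/3z).

Boundary: |R(x)|=1, x<0.
x=-0.55: |R|=0.5352
R=−1: 1+2/3x = −1+1/3x ⇒ -1/3x=2 ⇒ x=2/(-1/3)=-6.0000
Confirm numerically:
  x=-4.034: |R|=0.72050 <1
  x=-3.859: |R|=0.68786 <1
  x=-3.525: |R|=0.62069 <1
  x=-6.140: |R|=1.01532 >1
  x=-6.064: |R|=1.00706 >1
  x=-6.024: |R|=1.00266 >1
Interval (-6.0000, 0).

z* = -6.0000.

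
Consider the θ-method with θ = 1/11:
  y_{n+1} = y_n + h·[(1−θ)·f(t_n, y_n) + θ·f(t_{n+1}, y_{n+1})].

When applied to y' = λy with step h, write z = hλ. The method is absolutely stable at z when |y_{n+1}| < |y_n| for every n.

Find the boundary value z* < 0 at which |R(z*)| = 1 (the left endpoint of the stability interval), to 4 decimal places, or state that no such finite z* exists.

Set f=λy, z=hλ:
  y_{n+1} = y_n + z·[10/11·y_n + 1/11·y_{n+1}] ⇒ (1 − 1/11z)y_{n+1} = (1 + 10/11z)y_n
  ⇒ R(z) = (1 + 10/11z)/(1 − 1/11z).

Find x<0 with |R(x)|<1.
x=-1.72: |R|=0.4874
R=−1: 1+10/11x = −1+1/11x ⇒ -9/11x=2 ⇒ x=2/(-9/11)=-2.4444
Confirm numerically:
  x=-2.047: |R|=0.72584 <1
  x=-1.745: |R|=0.50608 <1
  x=-1.206: |R|=0.08684 <1
  x=-2.922: |R|=1.30872 >1
  x=-2.855: |R|=1.26669 >1
Interval (-2.4444, 0).

z* = -2.4444.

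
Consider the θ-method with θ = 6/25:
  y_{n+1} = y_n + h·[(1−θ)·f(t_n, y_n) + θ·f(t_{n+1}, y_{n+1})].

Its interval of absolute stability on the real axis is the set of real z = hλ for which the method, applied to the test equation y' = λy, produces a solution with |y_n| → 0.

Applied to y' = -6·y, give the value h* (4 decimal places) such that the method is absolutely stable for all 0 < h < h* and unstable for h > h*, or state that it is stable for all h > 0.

(-3.8462,0); λ=-6 ⇒ h* = (50/13)/6 = 0.6410.

With y'=λy (z=hλ):
  y_{n+1} = y_n + z·[19/25·y_n + 6/25·y_{n+1}] ⇒ (1 − 6/25z)y_{n+1} = (1 + 19/25z)y_n
  R(z) = (1 + 19/25z)/(1 − 6/25z).

Boundary: |R(x)|=1, x<0.
x=-1.08: |R|=0.1423
R=−1: 1+19/25x = −1+6/25x ⇒ -13/25x=2 ⇒ x=2/(-13/25)=-3.8462
Confirm numerically:
  x=-2.542: |R|=0.57880 <1
  x=-2.411: |R|=0.52726 <1
  x=-1.624: |R|=0.16855 <1
  x=-4.368: |R|=1.13248 >1
  x=-4.081: |R|=1.06169 >1
Interval (-3.8462, 0).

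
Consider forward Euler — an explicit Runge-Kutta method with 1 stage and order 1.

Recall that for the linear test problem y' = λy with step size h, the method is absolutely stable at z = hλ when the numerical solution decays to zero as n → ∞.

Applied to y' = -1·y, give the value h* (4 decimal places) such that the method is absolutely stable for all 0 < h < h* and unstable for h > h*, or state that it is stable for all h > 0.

(-2.0000,0); λ=-1 ⇒ h* = 2.0000.

With y'=λy (z=hλ):
  order 1, 1-stage ⇒ R(z)=1+z
  (e.g. R(-1.12)=-0.12000, |R|=0.12000)

Solve |R(x)|<1 on ℝ⁻.
x=-1.12: |R|=0.1200
|R(-2.36)|=1.3600 |R(-1.85)|=0.8500 |R(-0.99)|=0.0100
Bisect:
  x_lo=-2.8204 |R|=1.8204  x_hi=-0.2562 |R|=0.7438
  mid=-1.53830 |R|=0.53830 →hi
  mid=-2.17937 |R|=1.17937 →lo
  mid=-1.85883 |R|=0.85883 →hi
  mid=-2.01910 |R|=1.01910 →lo
  mid=-1.93897 |R|=0.93897 →hi
  mid=-1.97903 |R|=0.97903 →hi
  mid=-1.99907 |R|=0.99907 →hi
  mid=-2.00908 |R|=1.00908 →lo
  ...
  [-2.00001,-1.99985] ⇒ x*=-2.0000
Stable set (-2.0000, 0).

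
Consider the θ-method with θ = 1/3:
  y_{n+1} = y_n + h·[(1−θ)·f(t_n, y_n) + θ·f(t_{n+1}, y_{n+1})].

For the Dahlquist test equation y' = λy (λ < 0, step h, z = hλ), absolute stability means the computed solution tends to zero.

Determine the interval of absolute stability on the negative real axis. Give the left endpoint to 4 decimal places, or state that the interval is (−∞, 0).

(-6.0000, 0).

On y'=λy, z=hλ:
  y_{n+1} = y_n + z·[2/3·y_n + 1/3·y_{n+1}] ⇒ (1 − 1/3z)y_{n+1} = (1 + 2/3z)y_n
  R(z) = (1 + 2/3z)/(1 − 1/3z).

Find x<0 with |R(x)|<1.
x=-0.79: |R|=0.3747
R=−1: 1+2/3x = −1+1/3x ⇒ -1/3x=2 ⇒ x=2/(-1/3)=-6.0000
Confirm numerically:
  x=-5.571: |R|=0.94995 <1
  x=-5.338: |R|=0.92060 <1
  x=-5.206: |R|=0.90324 <1
  x=-6.355: |R|=1.03795 >1
  x=-6.245: |R|=1.02650 >1
Interval (-6.0000, 0).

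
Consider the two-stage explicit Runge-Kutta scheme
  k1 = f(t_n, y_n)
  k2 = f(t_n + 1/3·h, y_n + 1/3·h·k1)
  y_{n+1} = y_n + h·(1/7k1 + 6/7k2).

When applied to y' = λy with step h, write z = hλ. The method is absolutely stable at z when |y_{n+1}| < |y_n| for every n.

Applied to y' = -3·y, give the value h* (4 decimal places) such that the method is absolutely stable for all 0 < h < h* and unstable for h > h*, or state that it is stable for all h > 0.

With y'=λy (z=hλ):
  k1=λy_n ⇒ h·k1=z·y_n;  k2=λ(1+1/3z)y_n ⇒ h·k2=z(1+1/3z)y_n
  y_{n+1}/y_n = 1 + 1/7z + 6/7z(1+1/3z) = 1 + z + 2/7z²
  ⇒ R(z) = 1 + z + 2/7z².

Solve |R(x)|<1 on ℝ⁻.
x=-0.45: |R|=0.6079
R=1: x+2/7x²=0 ⇒ x=−7/2=-3.5000; min R=1−1/(4·2/7)=0.1250>−1
Confirm numerically:
  x=-3.171: |R|=0.70193 <1
  x=-2.593: |R|=0.32804 <1
  x=-1.909: |R|=0.13222 <1
  x=-3.999: |R|=1.57014 >1
  x=-3.782: |R|=1.30472 >1
  x=-3.740: |R|=1.25646 >1
So |R|<1 on (-3.5000, 0).

(-3.5000,0); λ=-3 ⇒ h* = (7/2)/3 = 1.1667.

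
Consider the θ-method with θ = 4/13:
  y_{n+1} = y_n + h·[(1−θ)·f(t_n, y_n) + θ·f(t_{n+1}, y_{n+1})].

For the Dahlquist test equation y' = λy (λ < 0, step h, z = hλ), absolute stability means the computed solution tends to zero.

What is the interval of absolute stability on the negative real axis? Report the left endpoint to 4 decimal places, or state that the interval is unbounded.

z∈(-5.2000,0).

On y'=λy, z=hλ:
  y_{n+1} = y_n + z·[9/13·y_n + 4/13·y_{n+1}] ⇒ (1 − 4/13z)y_{n+1} = (1 + 9/13z)y_n
  R(z) = (1 + 9/13z)/(1 − 4/13z).

Find x<0 with |R(x)|<1.
x=-0.78: |R|=0.3710
R=−1: 1+9/13x = −1+4/13x ⇒ -5/13x=2 ⇒ x=2/(-5/13)=-5.2000
Confirm numerically:
  x=-4.914: |R|=0.95621 <1
  x=-4.547: |R|=0.89531 <1
  x=-3.853: |R|=0.76295 <1
  x=-3.668: |R|=0.72319 <1
  x=-5.683: |R|=1.06759 >1
  x=-5.585: |R|=1.05447 >1
Stable set (-5.2000, 0).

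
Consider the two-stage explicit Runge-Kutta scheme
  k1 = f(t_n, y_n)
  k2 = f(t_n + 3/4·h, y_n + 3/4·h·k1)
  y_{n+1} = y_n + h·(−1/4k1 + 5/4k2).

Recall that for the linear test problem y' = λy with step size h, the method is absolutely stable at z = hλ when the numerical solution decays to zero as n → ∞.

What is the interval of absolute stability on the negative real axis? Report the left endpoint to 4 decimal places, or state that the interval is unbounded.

z∈(-1.0667,0).

On y'=λy, z=hλ:
  k1=λy_n ⇒ h·k1=z·y_n;  k2=λ(1+3/4z)y_n ⇒ h·k2=z(1+3/4z)y_n
  y_{n+1}/y_n = 1 − 1/4z + 5/4z(1+3/4z) = 1 + z + 15/16z²
  ⇒ R(z) = 1 + z + 15/16z².

Find x<0 with |R(x)|<1.
x=-1.29: |R|=1.2701
R=1: x+15/16x²=0 ⇒ x=−16/15=-1.0667; min R=1−1/(4·15/16)=0.7333>−1
Confirm numerically:
  x=-0.601: |R|=0.73763 <1
  x=-0.548: |R|=0.73354 <1
  x=-0.474: |R|=0.73663 <1
  x=-1.455: |R|=1.52971 >1
  x=-1.238: |R|=1.19885 >1
  x=-1.189: |R|=1.13636 >1
Stable set (-1.0667, 0).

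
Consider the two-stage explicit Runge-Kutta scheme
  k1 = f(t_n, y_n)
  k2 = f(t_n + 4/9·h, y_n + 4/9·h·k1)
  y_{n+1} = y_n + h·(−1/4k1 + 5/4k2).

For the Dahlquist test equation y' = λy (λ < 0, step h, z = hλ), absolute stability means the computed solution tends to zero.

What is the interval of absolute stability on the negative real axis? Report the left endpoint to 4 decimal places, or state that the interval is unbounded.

On y'=λy, z=hλ:
  k1=λy_n ⇒ h·k1=z·y_n;  k2=λ(1+4/9z)y_n ⇒ h·k2=z(1+4/9z)y_n
  y_{n+1}/y_n = 1 − 1/4z + 5/4z(1+4/9z) = 1 + z + 5/9z²
  ⇒ R(z) = 1 + z + 5/9z².

Need |R(x)|<1, x<0.
x=-0.36: |R|=0.7120
R=1: x+5/9x²=0 ⇒ x=−9/5=-1.8000; min R=1−1/(4·5/9)=0.5500>−1
Confirm numerically:
  x=-1.744: |R|=0.94574 <1
  x=-1.711: |R|=0.91540 <1
  x=-1.255: |R|=0.62001 <1
  x=-0.734: |R|=0.56531 <1
  x=-2.308: |R|=1.65137 >1
  x=-2.188: |R|=1.47164 >1
  x=-2.123: |R|=1.38096 >1
Stable set (-1.8000, 0).

(-1.8000, 0).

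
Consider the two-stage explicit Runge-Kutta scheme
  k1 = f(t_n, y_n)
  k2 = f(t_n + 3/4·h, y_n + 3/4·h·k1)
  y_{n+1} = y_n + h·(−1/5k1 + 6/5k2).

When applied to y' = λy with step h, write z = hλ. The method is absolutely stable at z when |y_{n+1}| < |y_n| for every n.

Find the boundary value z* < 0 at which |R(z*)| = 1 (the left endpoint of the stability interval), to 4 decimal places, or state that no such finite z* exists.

Test eqn y'=λy, z=hλ:
  k1=λy_n ⇒ h·k1=z·y_n;  k2=λ(1+3/4z)y_n ⇒ h·k2=z(1+3/4z)y_n
  y_{n+1}/y_n = 1 − 1/5z + 6/5z(1+3/4z) = 1 + z + 9/10z²
  so R(z) = 1 + z + 9/10z².

Need |R(x)|<1, x<0.
x=-1.42: |R|=1.3948
R=1: x+9/10x²=0 ⇒ x=−10/9=-1.1111; min R=1−1/(4·9/10)=0.7222>−1
Confirm numerically:
  x=-1.037: |R|=0.93083 <1
  x=-1.000: |R|=0.90000 <1
  x=-0.580: |R|=0.72276 <1
  x=-0.501: |R|=0.72490 <1
  x=-1.666: |R|=1.83200 >1
  x=-1.510: |R|=1.54209 >1
  x=-1.386: |R|=1.34290 >1
Interval (-1.1111, 0).

left endpoint -1.1111.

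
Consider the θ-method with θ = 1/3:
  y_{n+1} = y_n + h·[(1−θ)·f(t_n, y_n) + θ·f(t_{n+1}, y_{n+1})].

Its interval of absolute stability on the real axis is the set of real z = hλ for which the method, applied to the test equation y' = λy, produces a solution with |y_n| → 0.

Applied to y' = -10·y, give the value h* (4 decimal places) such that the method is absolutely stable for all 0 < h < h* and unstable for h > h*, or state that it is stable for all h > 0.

With y'=λy (z=hλ):
  y_{n+1} = y_n + z·[2/3·y_n + 1/3·y_{n+1}] ⇒ (1 − 1/3z)y_{n+1} = (1 + 2/3z)y_n
  R(z) = (1 + 2/3z)/(1 − 1/3z).

Solve |R(x)|<1 on ℝ⁻.
x=-1.15: |R|=0.1687
R=−1: 1+2/3x = −1+1/3x ⇒ -1/3x=2 ⇒ x=2/(-1/3)=-6.0000
Confirm numerically:
  x=-5.494: |R|=0.94043 <1
  x=-5.163: |R|=0.89746 <1
  x=-3.214: |R|=0.55166 <1
  x=-2.980: |R|=0.49498 <1
  x=-6.590: |R|=1.06152 >1
  x=-6.526: |R|=1.05522 >1
  x=-6.054: |R|=1.00596 >1
Interval (-6.0000, 0).

(-6.0000,0); λ=-10 ⇒ h* = (6)/10 = 0.6000.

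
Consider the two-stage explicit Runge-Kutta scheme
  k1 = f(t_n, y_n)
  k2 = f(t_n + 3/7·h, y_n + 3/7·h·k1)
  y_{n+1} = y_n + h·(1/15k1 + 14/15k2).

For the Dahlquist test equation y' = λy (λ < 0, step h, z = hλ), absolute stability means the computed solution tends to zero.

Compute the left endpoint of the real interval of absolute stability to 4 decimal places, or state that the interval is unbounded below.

Test eqn y'=λy, z=hλ:
  k1=λy_n ⇒ h·k1=z·y_n;  k2=λ(1+3/7z)y_n ⇒ h·k2=z(1+3/7z)y_n
  y_{n+1}/y_n = 1 + 1/15z + 14/15z(1+3/7z) = 1 + z + 2/5z²
  so R(z) = 1 + z + 2/5z².

Need |R(x)|<1, x<0.
x=-0.61: |R|=0.5388
R=1: x+2/5x²=0 ⇒ x=−5/2=-2.5000; min R=1−1/(4·2/5)=0.3750>−1
Confirm numerically:
  x=-2.327: |R|=0.83897 <1
  x=-1.951: |R|=0.57156 <1
  x=-1.065: |R|=0.38869 <1
  x=-3.065: |R|=1.69269 >1
  x=-3.008: |R|=1.61123 >1
  x=-2.524: |R|=1.02423 >1
So |R|<1 on (-2.5000, 0).

left endpoint -2.5000.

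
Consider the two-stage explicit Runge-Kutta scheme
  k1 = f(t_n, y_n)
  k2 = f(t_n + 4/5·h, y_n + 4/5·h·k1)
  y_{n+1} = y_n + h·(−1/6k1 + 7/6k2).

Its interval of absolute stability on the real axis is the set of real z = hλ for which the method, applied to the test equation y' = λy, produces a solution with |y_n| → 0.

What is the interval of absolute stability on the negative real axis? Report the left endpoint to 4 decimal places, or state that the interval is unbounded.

z∈(-1.0714,0).

With y'=λy (z=hλ):
  k1=λy_n ⇒ h·k1=z·y_n;  k2=λ(1+4/5z)y_n ⇒ h·k2=z(1+4/5z)y_n
  y_{n+1}/y_n = 1 − 1/6z + 7/6z(1+4/5z) = 1 + z + 14/15z²
  so R(z) = 1 + z + 14/15z².

Need |R(x)|<1, x<0.
x=-1.57: |R|=1.7306
R=1: x+14/15x²=0 ⇒ x=−15/14=-1.0714; min R=1−1/(4·14/15)=0.7321>−1
Confirm numerically:
  x=-0.731: |R|=0.76774 <1
  x=-0.728: |R|=0.76665 <1
  x=-0.569: |R|=0.73318 <1
  x=-0.558: |R|=0.73261 <1
  x=-1.454: |R|=1.51917 >1
  x=-1.178: |R|=1.11717 >1
So |R|<1 on (-1.0714, 0).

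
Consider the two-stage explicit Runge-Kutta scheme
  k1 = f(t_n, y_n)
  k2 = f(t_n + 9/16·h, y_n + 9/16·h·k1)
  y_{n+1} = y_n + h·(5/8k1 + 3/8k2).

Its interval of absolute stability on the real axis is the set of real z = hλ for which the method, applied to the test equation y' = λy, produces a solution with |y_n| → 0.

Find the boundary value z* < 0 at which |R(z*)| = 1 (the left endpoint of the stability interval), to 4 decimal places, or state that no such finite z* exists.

left endpoint -4.7407.

On y'=λy, z=hλ:
  k1=λy_n ⇒ h·k1=z·y_n;  k2=λ(1+9/16z)y_n ⇒ h·k2=z(1+9/16z)y_n
  y_{n+1}/y_n = 1 + 5/8z + 3/8z(1+9/16z) = 1 + z + 27/128z²
  Hence R(z) = 1 + z + 27/128z².

Solve |R(x)|<1 on ℝ⁻.
x=-0.98: |R|=0.2226
R=1: x+27/128x²=0 ⇒ x=−128/27=-4.7407; min R=1−1/(4·27/128)=-0.1852>−1
Confirm numerically:
  x=-4.052: |R|=0.41132 <1
  x=-4.018: |R|=0.38744 <1
  x=-2.893: |R|=0.12757 <1
  x=-5.030: |R|=1.30691 >1
  x=-4.932: |R|=1.19898 >1
Stable set (-4.7407, 0).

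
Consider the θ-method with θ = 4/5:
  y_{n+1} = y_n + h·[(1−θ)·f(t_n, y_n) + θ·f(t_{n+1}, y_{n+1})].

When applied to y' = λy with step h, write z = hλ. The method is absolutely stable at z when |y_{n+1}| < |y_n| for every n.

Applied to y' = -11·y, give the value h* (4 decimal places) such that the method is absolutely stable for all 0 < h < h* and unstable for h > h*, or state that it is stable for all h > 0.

On y'=λy, z=hλ:
  y_{n+1} = y_n + z·[1/5·y_n + 4/5·y_{n+1}] ⇒ (1 − 4/5z)y_{n+1} = (1 + 1/5z)y_n
  Hence R(z) = (1 + 1/5z)/(1 − 4/5z).

Need |R(x)|<1, x<0.
x=-0.56: |R|=0.6133
x=-2: |R|=0.2308
x=-10: |R|=0.1111
x=-100: |R|=0.2346
θ=4/5≥1/2 ⇒ |1+1/5x|<|1−4/5x| ∀x<0 ⇒ unbounded interval.

interval (−∞, 0). Any h>0 works for λ=-11.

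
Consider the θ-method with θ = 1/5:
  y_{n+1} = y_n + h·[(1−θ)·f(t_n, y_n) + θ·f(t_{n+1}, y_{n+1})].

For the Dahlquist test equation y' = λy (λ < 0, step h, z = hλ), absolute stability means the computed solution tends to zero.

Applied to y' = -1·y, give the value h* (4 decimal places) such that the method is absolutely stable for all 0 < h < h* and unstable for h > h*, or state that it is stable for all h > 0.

Test eqn y'=λy, z=hλ:
  y_{n+1} = y_n + z·[4/5·y_n + 1/5·y_{n+1}] ⇒ (1 − 1/5z)y_{n+1} = (1 + 4/5z)y_n
  ⇒ R(z) = (1 + 4/5z)/(1 − 1/5z).

Find x<0 with |R(x)|<1.
x=-1.65: |R|=0.2406
R=−1: 1+4/5x = −1+1/5x ⇒ -3/5x=2 ⇒ x=2/(-3/5)=-3.3333
Confirm numerically:
  x=-3.178: |R|=0.94302 <1
  x=-3.008: |R|=0.87812 <1
  x=-2.187: |R|=0.52150 <1
  x=-3.909: |R|=1.19385 >1
  x=-3.771: |R|=1.14970 >1
  x=-3.554: |R|=1.07739 >1
Stable set (-3.3333, 0).

(-3.3333,0); λ=-1 ⇒ h* = (10/3)/1 = 3.3333.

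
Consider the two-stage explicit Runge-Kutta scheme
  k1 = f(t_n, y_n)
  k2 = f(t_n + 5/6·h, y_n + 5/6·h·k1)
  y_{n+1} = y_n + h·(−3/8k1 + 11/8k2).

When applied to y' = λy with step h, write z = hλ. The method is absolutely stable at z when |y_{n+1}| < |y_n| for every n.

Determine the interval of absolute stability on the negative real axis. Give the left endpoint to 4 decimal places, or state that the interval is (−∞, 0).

z∈(-0.8727,0).

On y'=λy, z=hλ:
  k1=λy_n ⇒ h·k1=z·y_n;  k2=λ(1+5/6z)y_n ⇒ h·k2=z(1+5/6z)y_n
  y_{n+1}/y_n = 1 − 3/8z + 11/8z(1+5/6z) = 1 + z + 55/48z²
  so R(z) = 1 + z + 55/48z².

Solve |R(x)|<1 on ℝ⁻.
x=-0.91: |R|=1.0389
R=1: x+55/48x²=0 ⇒ x=−48/55=-0.8727; min R=1−1/(4·55/48)=0.7818>−1
Confirm numerically:
  x=-0.625: |R|=0.82259 <1
  x=-0.436: |R|=0.78182 <1
  x=-0.423: |R|=0.78202 <1
  x=-1.273: |R|=1.58386 >1
  x=-0.920: |R|=1.04983 >1
  x=-0.909: |R|=1.03778 >1
Interval (-0.8727, 0).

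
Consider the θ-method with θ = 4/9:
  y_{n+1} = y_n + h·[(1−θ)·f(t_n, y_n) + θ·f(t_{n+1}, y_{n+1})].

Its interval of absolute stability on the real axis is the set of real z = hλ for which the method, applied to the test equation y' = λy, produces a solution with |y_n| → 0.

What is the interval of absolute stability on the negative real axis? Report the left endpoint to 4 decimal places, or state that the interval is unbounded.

z∈(-18.0000,0).

On y'=λy, z=hλ:
  y_{n+1} = y_n + z·[5/9·y_n + 4/9·y_{n+1}] ⇒ (1 − 4/9z)y_{n+1} = (1 + 5/9z)y_n
  Hence R(z) = (1 + 5/9z)/(1 − 4/9z).

Find x<0 with |R(x)|<1.
x=-1.25: |R|=0.1964
R=−1: 1+5/9x = −1+4/9x ⇒ -1/9x=2 ⇒ x=2/(-1/9)=-18.0000
Confirm numerically:
  x=-17.282: |R|=0.99081 <1
  x=-14.131: |R|=0.94095 <1
  x=-12.265: |R|=0.90122 <1
  x=-11.931: |R|=0.89301 <1
  x=-18.170: |R|=1.00208 >1
  x=-18.058: |R|=1.00071 >1
So |R|<1 on (-18.0000, 0).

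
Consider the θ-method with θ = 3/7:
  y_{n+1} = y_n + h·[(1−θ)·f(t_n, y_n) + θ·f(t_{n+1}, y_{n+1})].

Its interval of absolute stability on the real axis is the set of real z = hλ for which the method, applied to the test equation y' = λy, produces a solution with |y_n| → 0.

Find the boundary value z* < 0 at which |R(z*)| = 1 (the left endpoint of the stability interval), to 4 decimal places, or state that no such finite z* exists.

Set f=λy, z=hλ:
  y_{n+1} = y_n + z·[4/7·y_n + 3/7·y_{n+1}] ⇒ (1 − 3/7z)y_{n+1} = (1 + 4/7z)y_n
  so R(z) = (1 + 4/7z)/(1 − 3/7z).

Need |R(x)|<1, x<0.
x=-0.96: |R|=0.3198
R=−1: 1+4/7x = −1+3/7x ⇒ -1/7x=2 ⇒ x=2/(-1/7)=-14.0000
Confirm numerically:
  x=-12.441: |R|=0.96483 <1
  x=-9.922: |R|=0.88908 <1
  x=-8.576: |R|=0.83427 <1
  x=-14.428: |R|=1.00851 >1
  x=-14.114: |R|=1.00231 >1
  x=-14.056: |R|=1.00114 >1
Interval (-14.0000, 0).

left endpoint -14.0000.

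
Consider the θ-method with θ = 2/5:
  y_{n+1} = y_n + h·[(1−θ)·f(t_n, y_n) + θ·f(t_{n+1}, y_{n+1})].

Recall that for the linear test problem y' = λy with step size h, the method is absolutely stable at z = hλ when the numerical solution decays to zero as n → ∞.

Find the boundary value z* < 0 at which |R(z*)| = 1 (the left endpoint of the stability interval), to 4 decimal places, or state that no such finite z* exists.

Set f=λy, z=hλ:
  y_{n+1} = y_n + z·[3/5·y_n + 2/5·y_{n+1}] ⇒ (1 − 2/5z)y_{n+1} = (1 + 3/5z)y_n
  R(z) = (1 + 3/5z)/(1 − 2/5z).

Boundary: |R(x)|=1, x<0.
x=-1.2: |R|=0.1892
R=−1: 1+3/5x = −1+2/5x ⇒ -1/5x=2 ⇒ x=2/(-1/5)=-10.0000
Confirm numerically:
  x=-7.968: |R|=0.90294 <1
  x=-7.176: |R|=0.85407 <1
  x=-6.700: |R|=0.82065 <1
  x=-4.138: |R|=0.55845 <1
  x=-10.390: |R|=1.01513 >1
  x=-10.036: |R|=1.00144 >1
So |R|<1 on (-10.0000, 0).

z* = -10.0000.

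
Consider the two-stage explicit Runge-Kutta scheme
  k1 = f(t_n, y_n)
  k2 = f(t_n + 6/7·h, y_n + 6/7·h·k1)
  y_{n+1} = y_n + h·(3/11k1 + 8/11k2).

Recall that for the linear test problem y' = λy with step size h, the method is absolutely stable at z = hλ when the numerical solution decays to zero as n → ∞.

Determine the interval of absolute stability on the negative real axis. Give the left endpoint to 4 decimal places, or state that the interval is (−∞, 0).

(-1.6042, 0).

With y'=λy (z=hλ):
  k1=λy_n ⇒ h·k1=z·y_n;  k2=λ(1+6/7z)y_n ⇒ h·k2=z(1+6/7z)y_n
  y_{n+1}/y_n = 1 + 3/11z + 8/11z(1+6/7z) = 1 + z + 48/77z²
  so R(z) = 1 + z + 48/77z².

Need |R(x)|<1, x<0.
x=-0.78: |R|=0.5993
R=1: x+48/77x²=0 ⇒ x=−77/48=-1.6042; min R=1−1/(4·48/77)=0.5990>−1
Confirm numerically:
  x=-1.469: |R|=0.87622 <1
  x=-1.088: |R|=0.64992 <1
  x=-0.744: |R|=0.60106 <1
  x=-2.154: |R|=1.73829 >1
  x=-1.707: |R|=1.10943 >1
So |R|<1 on (-1.6042, 0).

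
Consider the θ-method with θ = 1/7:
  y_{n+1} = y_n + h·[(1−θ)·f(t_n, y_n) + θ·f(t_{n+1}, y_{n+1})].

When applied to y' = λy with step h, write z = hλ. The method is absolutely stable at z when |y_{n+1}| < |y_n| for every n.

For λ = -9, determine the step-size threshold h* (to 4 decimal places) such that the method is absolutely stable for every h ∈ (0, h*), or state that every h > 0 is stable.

(-2.8000,0); λ=-9 ⇒ h* = (14/5)/9 = 0.3111.

With y'=λy (z=hλ):
  y_{n+1} = y_n + z·[6/7·y_n + 1/7·y_{n+1}] ⇒ (1 − 1/7z)y_{n+1} = (1 + 6/7z)y_n
  so R(z) = (1 + 6/7z)/(1 − 1/7z).

Solve |R(x)|<1 on ℝ⁻.
x=-1.76: |R|=0.4064
R=−1: 1+6/7x = −1+1/7x ⇒ -5/7x=2 ⇒ x=2/(-5/7)=-2.8000
Confirm numerically:
  x=-2.551: |R|=0.86965 <1
  x=-1.240: |R|=0.05340 <1
  x=-1.186: |R|=0.01417 <1
  x=-3.376: |R|=1.27756 >1
  x=-3.060: |R|=1.12922 >1
  x=-2.959: |R|=1.07983 >1
So |R|<1 on (-2.8000, 0).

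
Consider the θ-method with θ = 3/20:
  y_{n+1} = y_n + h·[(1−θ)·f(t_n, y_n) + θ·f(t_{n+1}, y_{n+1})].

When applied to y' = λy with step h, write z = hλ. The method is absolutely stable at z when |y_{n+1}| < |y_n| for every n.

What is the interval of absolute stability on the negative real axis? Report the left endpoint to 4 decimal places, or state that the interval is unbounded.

On y'=λy, z=hλ:
  y_{n+1} = y_n + z·[17/20·y_n + 3/20·y_{n+1}] ⇒ (1 − 3/20z)y_{n+1} = (1 + 17/20z)y_n
  R(z) = (1 + 17/20z)/(1 − 3/20z).

Need |R(x)|<1, x<0.
x=-0.38: |R|=0.6405
R=−1: 1+17/20x = −1+3/20x ⇒ -7/10x=2 ⇒ x=2/(-7/10)=-2.8571
Confirm numerically:
  x=-1.875: |R|=0.46341 <1
  x=-1.786: |R|=0.40863 <1
  x=-1.482: |R|=0.21247 <1
  x=-1.233: |R|=0.04055 <1
  x=-3.124: |R|=1.12720 >1
  x=-3.049: |R|=1.09215 >1
Interval (-2.8571, 0).

(-2.8571, 0).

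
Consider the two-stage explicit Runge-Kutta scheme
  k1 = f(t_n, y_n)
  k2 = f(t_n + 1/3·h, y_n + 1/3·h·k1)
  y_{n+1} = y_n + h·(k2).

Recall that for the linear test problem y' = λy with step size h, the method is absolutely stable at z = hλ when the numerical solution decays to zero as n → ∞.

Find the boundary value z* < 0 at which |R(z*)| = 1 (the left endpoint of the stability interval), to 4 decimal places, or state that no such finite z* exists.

left endpoint -3.0000.

With y'=λy (z=hλ):
  k1=λy_n ⇒ h·k1=z·y_n;  k2=λ(1+1/3z)y_n ⇒ h·k2=z(1+1/3z)y_n
  y_{n+1}/y_n = 1 + z(1+1/3z) = 1 + z + 1/3z²
  R(z) = 1 + z + 1/3z².

Find x<0 with |R(x)|<1.
x=-1.18: |R|=0.2841
R=1: x+1/3x²=0 ⇒ x=−3=-3.0000; min R=1−1/(4·1/3)=0.2500>−1
Confirm numerically:
  x=-2.809: |R|=0.82116 <1
  x=-2.683: |R|=0.71650 <1
  x=-2.251: |R|=0.43800 <1
  x=-1.242: |R|=0.27219 <1
  x=-3.353: |R|=1.39454 >1
  x=-3.337: |R|=1.37486 >1
  x=-3.063: |R|=1.06432 >1
Interval (-3.0000, 0).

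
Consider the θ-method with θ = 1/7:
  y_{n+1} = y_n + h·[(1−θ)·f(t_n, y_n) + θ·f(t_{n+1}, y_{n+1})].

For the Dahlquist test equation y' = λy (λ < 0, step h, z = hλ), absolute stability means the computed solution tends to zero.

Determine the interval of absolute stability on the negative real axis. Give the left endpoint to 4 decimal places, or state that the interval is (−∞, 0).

Test eqn y'=λy, z=hλ:
  y_{n+1} = y_n + z·[6/7·y_n + 1/7·y_{n+1}] ⇒ (1 − 1/7z)y_{n+1} = (1 + 6/7z)y_n
  R(z) = (1 + 6/7z)/(1 − 1/7z).

Boundary: |R(x)|=1, x<0.
x=-0.42: |R|=0.6038
R=−1: 1+6/7x = −1+1/7x ⇒ -5/7x=2 ⇒ x=2/(-5/7)=-2.8000
Confirm numerically:
  x=-2.355: |R|=0.76216 <1
  x=-1.607: |R|=0.30696 <1
  x=-1.561: |R|=0.27637 <1
  x=-1.353: |R|=0.13384 <1
  x=-2.986: |R|=1.09313 >1
  x=-2.980: |R|=1.09018 >1
So |R|<1 on (-2.8000, 0).

(-2.8000, 0).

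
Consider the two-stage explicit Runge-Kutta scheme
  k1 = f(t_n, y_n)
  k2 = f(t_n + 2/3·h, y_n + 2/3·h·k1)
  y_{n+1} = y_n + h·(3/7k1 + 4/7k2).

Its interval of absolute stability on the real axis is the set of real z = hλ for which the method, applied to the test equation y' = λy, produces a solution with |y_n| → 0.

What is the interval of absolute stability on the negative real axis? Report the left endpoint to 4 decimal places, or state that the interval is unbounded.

Test eqn y'=λy, z=hλ:
  k1=λy_n ⇒ h·k1=z·y_n;  k2=λ(1+2/3z)y_n ⇒ h·k2=z(1+2/3z)y_n
  y_{n+1}/y_n = 1 + 3/7z + 4/7z(1+2/3z) = 1 + z + 8/21z²
  so R(z) = 1 + z + 8/21z².

Boundary: |R(x)|=1, x<0.
x=-1.14: |R|=0.3551
R=1: x+8/21x²=0 ⇒ x=−21/8=-2.6250; min R=1−1/(4·8/21)=0.3438>−1
Confirm numerically:
  x=-1.920: |R|=0.48434 <1
  x=-1.729: |R|=0.40983 <1
  x=-1.506: |R|=0.35801 <1
  x=-1.280: |R|=0.34415 <1
  x=-3.108: |R|=1.57187 >1
  x=-2.788: |R|=1.17312 >1
So |R|<1 on (-2.6250, 0).

z∈(-2.6250,0).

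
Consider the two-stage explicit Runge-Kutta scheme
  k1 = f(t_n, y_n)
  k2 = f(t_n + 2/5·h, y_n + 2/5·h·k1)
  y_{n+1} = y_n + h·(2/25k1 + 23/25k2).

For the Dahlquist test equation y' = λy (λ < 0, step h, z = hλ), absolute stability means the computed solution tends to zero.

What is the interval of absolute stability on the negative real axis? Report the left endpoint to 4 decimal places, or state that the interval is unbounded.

With y'=λy (z=hλ):
  k1=λy_n ⇒ h·k1=z·y_n;  k2=λ(1+2/5z)y_n ⇒ h·k2=z(1+2/5z)y_n
  y_{n+1}/y_n = 1 + 2/25z + 23/25z(1+2/5z) = 1 + z + 46/125z²
  Hence R(z) = 1 + z + 46/125z².

Find x<0 with |R(x)|<1.
x=-1.24: |R|=0.3258
R=1: x+46/125x²=0 ⇒ x=−125/46=-2.7174; min R=1−1/(4·46/125)=0.3207>−1
Confirm numerically:
  x=-2.641: |R|=0.92576 <1
  x=-2.221: |R|=0.59429 <1
  x=-1.957: |R|=0.45238 <1
  x=-1.395: |R|=0.32114 <1
  x=-3.212: |R|=1.58464 >1
  x=-3.083: |R|=1.41480 >1
Stable set (-2.7174, 0).

z∈(-2.7174,0).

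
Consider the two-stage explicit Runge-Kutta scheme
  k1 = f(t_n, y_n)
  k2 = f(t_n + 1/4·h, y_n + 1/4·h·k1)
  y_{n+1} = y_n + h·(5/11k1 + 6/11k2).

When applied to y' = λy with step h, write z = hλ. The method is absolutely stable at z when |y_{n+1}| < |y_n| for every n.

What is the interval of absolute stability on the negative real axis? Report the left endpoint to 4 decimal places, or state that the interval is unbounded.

Test eqn y'=λy, z=hλ:
  k1=λy_n ⇒ h·k1=z·y_n;  k2=λ(1+1/4z)y_n ⇒ h·k2=z(1+1/4z)y_n
  y_{n+1}/y_n = 1 + 5/11z + 6/11z(1+1/4z) = 1 + z + 3/22z²
  R(z) = 1 + z + 3/22z².

Boundary: |R(x)|=1, x<0.
x=-0.65: |R|=0.4076
R=1: x+3/22x²=0 ⇒ x=−22/3=-7.3333; min R=1−1/(4·3/22)=-0.8333>−1
Confirm numerically:
  x=-6.437: |R|=0.21322 <1
  x=-4.569: |R|=0.72231 <1
  x=-4.453: |R|=0.74902 <1
  x=-7.808: |R|=1.50539 >1
  x=-7.583: |R|=1.25817 >1
Stable set (-7.3333, 0).

(-7.3333, 0).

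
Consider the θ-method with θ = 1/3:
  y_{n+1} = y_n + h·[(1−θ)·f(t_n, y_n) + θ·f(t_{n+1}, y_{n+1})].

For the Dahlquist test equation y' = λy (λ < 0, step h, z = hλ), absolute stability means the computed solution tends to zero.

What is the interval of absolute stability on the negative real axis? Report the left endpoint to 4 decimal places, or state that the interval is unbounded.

z∈(-6.0000,0).

Test eqn y'=λy, z=hλ:
  y_{n+1} = y_n + z·[2/3·y_n + 1/3·y_{n+1}] ⇒ (1 − 1/3z)y_{n+1} = (1 + 2/3z)y_n
  R(z) = (1 + 2/3z)/(1 − 1/3z).

Boundary: |R(x)|=1, x<0.
x=-1.33: |R|=0.0785
R=−1: 1+2/3x = −1+1/3x ⇒ -1/3x=2 ⇒ x=2/(-1/3)=-6.0000
Confirm numerically:
  x=-5.412: |R|=0.93010 <1
  x=-4.504: |R|=0.80064 <1
  x=-3.883: |R|=0.69243 <1
  x=-6.577: |R|=1.06025 >1
  x=-6.562: |R|=1.05877 >1
  x=-6.482: |R|=1.05083 >1
Interval (-6.0000, 0).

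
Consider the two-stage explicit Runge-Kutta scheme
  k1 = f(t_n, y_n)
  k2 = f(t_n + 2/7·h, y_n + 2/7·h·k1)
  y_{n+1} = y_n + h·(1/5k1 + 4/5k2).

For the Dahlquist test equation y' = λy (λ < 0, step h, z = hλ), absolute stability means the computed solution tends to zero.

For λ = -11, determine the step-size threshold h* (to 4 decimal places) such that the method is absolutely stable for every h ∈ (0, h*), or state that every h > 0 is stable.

(-4.3750,0); λ=-11 ⇒ h* = (35/8)/11 = 0.3977.

Set f=λy, z=hλ:
  k1=λy_n ⇒ h·k1=z·y_n;  k2=λ(1+2/7z)y_n ⇒ h·k2=z(1+2/7z)y_n
  y_{n+1}/y_n = 1 + 1/5z + 4/5z(1+2/7z) = 1 + z + 8/35z²
  so R(z) = 1 + z + 8/35z².

Boundary: |R(x)|=1, x<0.
x=-0.54: |R|=0.5267
R=1: x+8/35x²=0 ⇒ x=−35/8=-4.3750; min R=1−1/(4·8/35)=-0.0938>−1
Confirm numerically:
  x=-4.331: |R|=0.95644 <1
  x=-4.041: |R|=0.69150 <1
  x=-3.442: |R|=0.26597 <1
  x=-2.144: |R|=0.09332 <1
  x=-4.693: |R|=1.34111 >1
  x=-4.471: |R|=1.09811 >1
Interval (-4.3750, 0).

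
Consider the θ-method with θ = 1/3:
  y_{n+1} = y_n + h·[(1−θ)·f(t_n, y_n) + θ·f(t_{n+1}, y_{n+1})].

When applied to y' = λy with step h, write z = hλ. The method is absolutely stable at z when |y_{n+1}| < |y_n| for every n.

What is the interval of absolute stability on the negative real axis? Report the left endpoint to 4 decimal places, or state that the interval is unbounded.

z∈(-6.0000,0).

Set f=λy, z=hλ:
  y_{n+1} = y_n + z·[2/3·y_n + 1/3·y_{n+1}] ⇒ (1 − 1/3z)y_{n+1} = (1 + 2/3z)y_n
  R(z) = (1 + 2/3z)/(1 − 1/3z).

Find x<0 with |R(x)|<1.
x=-0.47: |R|=0.5937
R=−1: 1+2/3x = −1+1/3x ⇒ -1/3x=2 ⇒ x=2/(-1/3)=-6.0000
Confirm numerically:
  x=-4.896: |R|=0.86018 <1
  x=-4.868: |R|=0.85613 <1
  x=-4.149: |R|=0.74108 <1
  x=-6.579: |R|=1.06044 >1
  x=-6.575: |R|=1.06005 >1
Stable set (-6.0000, 0).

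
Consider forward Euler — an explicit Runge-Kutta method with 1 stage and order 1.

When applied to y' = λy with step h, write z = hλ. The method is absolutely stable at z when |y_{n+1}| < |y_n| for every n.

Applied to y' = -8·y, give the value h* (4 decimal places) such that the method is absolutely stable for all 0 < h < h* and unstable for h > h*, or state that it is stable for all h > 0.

(-2.0000,0); λ=-8 ⇒ h* = 0.2500.

With y'=λy (z=hλ):
  order 1, 1-stage ⇒ R(z)=1+z
  (e.g. R(-0.31)=0.69000, |R|=0.69000)

Need |R(x)|<1, x<0.
x=-0.31: |R|=0.6900
|R(-2.22)|=1.2200 |R(-1.7)|=0.7000 |R(-1.24)|=0.2400
Bisect:
  x_lo=-2.3300 |R|=1.3300  x_hi=-0.1454 |R|=0.8546
  mid=-1.23773 |R|=0.23773 →hi
  mid=-1.78389 |R|=0.78389 →hi
  mid=-2.05697 |R|=1.05697 →lo
  mid=-1.92043 |R|=0.92043 →hi
  mid=-1.98870 |R|=0.98870 →hi
  mid=-2.02283 |R|=1.02283 →lo
  mid=-2.00576 |R|=1.00576 →lo
  mid=-1.99723 |R|=0.99723 →hi
  mid=-2.00150 |R|=1.00150 →lo
  mid=-1.99936 |R|=0.99936 →hi
  ...
  [-2.00003,-1.99990] ⇒ x*=-2.0000
Interval (-2.0000, 0).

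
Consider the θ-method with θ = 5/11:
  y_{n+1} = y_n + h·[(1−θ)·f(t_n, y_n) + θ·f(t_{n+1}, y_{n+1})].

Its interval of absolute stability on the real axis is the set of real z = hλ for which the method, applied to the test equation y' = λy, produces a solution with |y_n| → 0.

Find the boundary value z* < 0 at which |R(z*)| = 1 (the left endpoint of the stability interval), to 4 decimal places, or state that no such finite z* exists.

z* = -22.0000.

Set f=λy, z=hλ:
  y_{n+1} = y_n + z·[6/11·y_n + 5/11·y_{n+1}] ⇒ (1 − 5/11z)y_{n+1} = (1 + 6/11z)y_n
  Hence R(z) = (1 + 6/11z)/(1 − 5/11z).

Boundary: |R(x)|=1, x<0.
x=-0.59: |R|=0.5348
R=−1: 1+6/11x = −1+5/11x ⇒ -1/11x=2 ⇒ x=2/(-1/11)=-22.0000
Confirm numerically:
  x=-18.630: |R|=0.96764 <1
  x=-11.601: |R|=0.84930 <1
  x=-11.491: |R|=0.84648 <1
  x=-10.255: |R|=0.81140 <1
  x=-22.230: |R|=1.00188 >1
  x=-22.184: |R|=1.00151 >1
Interval (-22.0000, 0).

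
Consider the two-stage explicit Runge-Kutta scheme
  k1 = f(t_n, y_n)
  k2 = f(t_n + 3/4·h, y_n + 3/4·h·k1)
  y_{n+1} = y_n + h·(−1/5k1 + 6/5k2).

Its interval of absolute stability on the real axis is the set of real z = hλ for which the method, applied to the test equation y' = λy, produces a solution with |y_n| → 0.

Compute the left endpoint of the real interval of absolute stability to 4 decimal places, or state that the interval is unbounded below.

Test eqn y'=λy, z=hλ:
  k1=λy_n ⇒ h·k1=z·y_n;  k2=λ(1+3/4z)y_n ⇒ h·k2=z(1+3/4z)y_n
  y_{n+1}/y_n = 1 − 1/5z + 6/5z(1+3/4z) = 1 + z + 9/10z²
  R(z) = 1 + z + 9/10z².

Boundary: |R(x)|=1, x<0.
x=-1.42: |R|=1.3948
R=1: x+9/10x²=0 ⇒ x=−10/9=-1.1111; min R=1−1/(4·9/10)=0.7222>−1
Confirm numerically:
  x=-1.059: |R|=0.95033 <1
  x=-0.930: |R|=0.84841 <1
  x=-0.680: |R|=0.73616 <1
  x=-0.499: |R|=0.72510 <1
  x=-1.697: |R|=1.89483 >1
  x=-1.638: |R|=1.77674 >1
So |R|<1 on (-1.1111, 0).

left endpoint -1.1111.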